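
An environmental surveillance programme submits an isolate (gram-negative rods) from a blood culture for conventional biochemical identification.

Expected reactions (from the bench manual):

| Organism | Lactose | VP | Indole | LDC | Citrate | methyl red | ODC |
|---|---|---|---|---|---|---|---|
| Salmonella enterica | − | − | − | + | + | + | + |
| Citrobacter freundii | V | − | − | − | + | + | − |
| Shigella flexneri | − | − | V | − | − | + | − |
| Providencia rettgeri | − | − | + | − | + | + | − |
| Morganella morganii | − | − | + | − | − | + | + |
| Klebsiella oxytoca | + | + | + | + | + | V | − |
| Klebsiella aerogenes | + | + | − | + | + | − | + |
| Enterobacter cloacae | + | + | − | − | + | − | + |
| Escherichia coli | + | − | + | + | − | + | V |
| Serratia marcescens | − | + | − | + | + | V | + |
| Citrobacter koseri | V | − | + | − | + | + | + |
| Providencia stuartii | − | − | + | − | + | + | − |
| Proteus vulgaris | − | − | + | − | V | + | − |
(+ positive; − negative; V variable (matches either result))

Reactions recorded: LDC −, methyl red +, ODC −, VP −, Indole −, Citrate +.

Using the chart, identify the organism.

Citrobacter freundii

methyl red +: excludes Klebsiella aerogenes, Enterobacter cloacae — 11 left.
Citrate +: excludes Shigella flexneri, Morganella morganii, Escherichia coli — 8 left.
ODC −: excludes Salmonella enterica, Serratia marcescens, Citrobacter koseri — 5 left.
VP −: excludes Klebsiella oxytoca — 4 left.
Indole −: excludes Providencia rettgeri, Providencia stuartii, Proteus vulgaris — 1 left.
LDC −: the one remaining candidate is consistent.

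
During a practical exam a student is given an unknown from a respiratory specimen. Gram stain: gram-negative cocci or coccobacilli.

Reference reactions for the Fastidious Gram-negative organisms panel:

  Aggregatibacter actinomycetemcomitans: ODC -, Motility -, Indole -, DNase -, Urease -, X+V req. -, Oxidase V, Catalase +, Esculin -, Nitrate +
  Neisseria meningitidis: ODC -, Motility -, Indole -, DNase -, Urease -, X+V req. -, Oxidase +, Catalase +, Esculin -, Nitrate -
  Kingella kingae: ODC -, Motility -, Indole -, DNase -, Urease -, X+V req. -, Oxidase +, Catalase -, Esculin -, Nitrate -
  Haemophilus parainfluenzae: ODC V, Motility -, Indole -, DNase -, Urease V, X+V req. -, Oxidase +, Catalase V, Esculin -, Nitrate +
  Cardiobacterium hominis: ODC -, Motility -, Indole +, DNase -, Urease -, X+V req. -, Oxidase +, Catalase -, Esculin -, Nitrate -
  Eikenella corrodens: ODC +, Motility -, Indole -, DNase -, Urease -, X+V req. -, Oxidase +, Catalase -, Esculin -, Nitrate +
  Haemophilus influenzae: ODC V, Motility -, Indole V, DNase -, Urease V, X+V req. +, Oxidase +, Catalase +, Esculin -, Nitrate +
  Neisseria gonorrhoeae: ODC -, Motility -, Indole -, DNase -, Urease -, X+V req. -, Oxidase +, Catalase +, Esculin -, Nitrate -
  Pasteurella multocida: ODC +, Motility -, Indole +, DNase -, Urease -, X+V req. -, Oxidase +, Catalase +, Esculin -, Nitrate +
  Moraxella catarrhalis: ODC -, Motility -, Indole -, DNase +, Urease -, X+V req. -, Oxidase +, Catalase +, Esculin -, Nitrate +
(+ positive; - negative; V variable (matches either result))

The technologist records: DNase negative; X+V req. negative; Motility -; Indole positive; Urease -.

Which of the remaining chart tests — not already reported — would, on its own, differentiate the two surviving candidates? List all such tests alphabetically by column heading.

Catalase, Nitrate, ODC

X+V req. -: excludes Haemophilus influenzae — 9 left.
Urease -: all 9 remaining candidates are consistent.
Motility -: all 9 remaining candidates are consistent.
DNase -: excludes Moraxella catarrhalis — 8 left.
Indole +: excludes 6 organisms — 2 left.
Two candidates remain: Cardiobacterium hominis and Pasteurella multocida.
  ODC: Cardiobacterium hominis -, Pasteurella multocida + — discriminates.
  Oxidase: + vs + — same for both, does not separate.
  Catalase: Cardiobacterium hominis -, Pasteurella multocida + — discriminates.
  Esculin: - vs - — same for both, does not separate.
  Nitrate: Cardiobacterium hominis -, Pasteurella multocida + — discriminates.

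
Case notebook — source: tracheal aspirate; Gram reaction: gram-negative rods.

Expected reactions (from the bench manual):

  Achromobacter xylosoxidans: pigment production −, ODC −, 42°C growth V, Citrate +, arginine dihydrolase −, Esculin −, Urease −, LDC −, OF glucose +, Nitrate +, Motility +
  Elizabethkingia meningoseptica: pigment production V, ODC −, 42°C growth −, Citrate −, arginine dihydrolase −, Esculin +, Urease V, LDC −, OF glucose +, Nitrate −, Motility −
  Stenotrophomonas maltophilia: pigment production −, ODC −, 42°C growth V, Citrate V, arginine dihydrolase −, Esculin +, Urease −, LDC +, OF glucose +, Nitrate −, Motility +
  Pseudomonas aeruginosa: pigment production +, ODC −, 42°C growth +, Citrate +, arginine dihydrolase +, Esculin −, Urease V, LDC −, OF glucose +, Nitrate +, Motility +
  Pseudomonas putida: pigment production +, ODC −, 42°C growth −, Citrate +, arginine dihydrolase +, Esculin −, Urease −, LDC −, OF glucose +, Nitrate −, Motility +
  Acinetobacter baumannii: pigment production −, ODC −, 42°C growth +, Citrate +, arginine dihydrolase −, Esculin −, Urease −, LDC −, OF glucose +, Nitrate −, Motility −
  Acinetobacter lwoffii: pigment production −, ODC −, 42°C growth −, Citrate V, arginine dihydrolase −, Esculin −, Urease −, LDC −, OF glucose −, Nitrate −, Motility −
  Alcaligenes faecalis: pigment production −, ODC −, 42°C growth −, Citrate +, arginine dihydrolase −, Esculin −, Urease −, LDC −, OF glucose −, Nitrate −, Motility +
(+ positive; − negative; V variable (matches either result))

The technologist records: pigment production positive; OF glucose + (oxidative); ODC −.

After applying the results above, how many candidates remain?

OF glucose +: excludes Acinetobacter lwoffii, Alcaligenes faecalis — 6 left.
pigment production +: excludes Achromobacter xylosoxidans, Stenotrophomonas maltophilia, Acinetobacter baumannii — 3 left.
ODC −: all 3 remaining candidates are consistent.
Still consistent: Elizabethkingia meningoseptica, Pseudomonas aeruginosa, Pseudomonas putida.

3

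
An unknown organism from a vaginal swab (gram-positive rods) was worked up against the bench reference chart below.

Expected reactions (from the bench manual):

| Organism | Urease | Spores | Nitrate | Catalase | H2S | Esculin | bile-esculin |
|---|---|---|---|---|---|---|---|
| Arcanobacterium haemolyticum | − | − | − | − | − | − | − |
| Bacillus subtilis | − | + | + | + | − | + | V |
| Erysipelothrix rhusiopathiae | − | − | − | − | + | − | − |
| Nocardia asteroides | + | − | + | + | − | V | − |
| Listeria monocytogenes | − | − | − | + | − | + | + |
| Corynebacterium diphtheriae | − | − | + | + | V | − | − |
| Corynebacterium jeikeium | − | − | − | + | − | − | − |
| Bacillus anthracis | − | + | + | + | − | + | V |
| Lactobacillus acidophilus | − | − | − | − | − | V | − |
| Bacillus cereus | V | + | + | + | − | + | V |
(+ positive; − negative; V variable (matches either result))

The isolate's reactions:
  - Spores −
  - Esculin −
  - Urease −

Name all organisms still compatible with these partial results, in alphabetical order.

Arcanobacterium haemolyticum, Corynebacterium diphtheriae, Corynebacterium jeikeium, Erysipelothrix rhusiopathiae, Lactobacillus acidophilus

Esculin −: excludes Bacillus subtilis, Listeria monocytogenes, Bacillus anthracis, Bacillus cereus — 6 left.
Spores −: all 6 remaining candidates are consistent.
Urease −: excludes Nocardia asteroides — 5 left.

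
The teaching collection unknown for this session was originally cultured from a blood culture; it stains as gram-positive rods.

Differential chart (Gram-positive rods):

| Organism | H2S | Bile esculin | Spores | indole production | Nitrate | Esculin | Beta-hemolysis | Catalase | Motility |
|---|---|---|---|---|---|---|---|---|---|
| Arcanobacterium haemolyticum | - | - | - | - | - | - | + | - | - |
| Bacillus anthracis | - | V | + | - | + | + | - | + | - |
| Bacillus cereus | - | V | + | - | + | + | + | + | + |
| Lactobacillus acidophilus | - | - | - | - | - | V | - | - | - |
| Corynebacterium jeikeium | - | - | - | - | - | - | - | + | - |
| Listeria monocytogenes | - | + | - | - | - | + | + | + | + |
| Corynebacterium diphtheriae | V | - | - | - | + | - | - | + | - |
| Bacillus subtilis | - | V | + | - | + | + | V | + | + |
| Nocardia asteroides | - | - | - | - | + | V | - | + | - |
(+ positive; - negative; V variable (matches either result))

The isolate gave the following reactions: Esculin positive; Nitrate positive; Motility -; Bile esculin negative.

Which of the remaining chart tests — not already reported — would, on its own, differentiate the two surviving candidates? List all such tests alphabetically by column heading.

Spores

Bile esculin -: excludes Listeria monocytogenes — 8 left.
Esculin +: excludes Arcanobacterium haemolyticum, Corynebacterium jeikeium, Corynebacterium diphtheriae — 5 left.
Nitrate +: excludes Lactobacillus acidophilus — 4 left.
Motility -: excludes Bacillus cereus, Bacillus subtilis — 2 left.
Two candidates remain: Bacillus anthracis and Nocardia asteroides.
  H2S: - vs - — same for both, does not separate.
  Spores: Bacillus anthracis +, Nocardia asteroides - — discriminates.
  indole production: - vs - — same for both, does not separate.
  Beta-hemolysis: - vs - — same for both, does not separate.
  Catalase: + vs + — same for both, does not separate.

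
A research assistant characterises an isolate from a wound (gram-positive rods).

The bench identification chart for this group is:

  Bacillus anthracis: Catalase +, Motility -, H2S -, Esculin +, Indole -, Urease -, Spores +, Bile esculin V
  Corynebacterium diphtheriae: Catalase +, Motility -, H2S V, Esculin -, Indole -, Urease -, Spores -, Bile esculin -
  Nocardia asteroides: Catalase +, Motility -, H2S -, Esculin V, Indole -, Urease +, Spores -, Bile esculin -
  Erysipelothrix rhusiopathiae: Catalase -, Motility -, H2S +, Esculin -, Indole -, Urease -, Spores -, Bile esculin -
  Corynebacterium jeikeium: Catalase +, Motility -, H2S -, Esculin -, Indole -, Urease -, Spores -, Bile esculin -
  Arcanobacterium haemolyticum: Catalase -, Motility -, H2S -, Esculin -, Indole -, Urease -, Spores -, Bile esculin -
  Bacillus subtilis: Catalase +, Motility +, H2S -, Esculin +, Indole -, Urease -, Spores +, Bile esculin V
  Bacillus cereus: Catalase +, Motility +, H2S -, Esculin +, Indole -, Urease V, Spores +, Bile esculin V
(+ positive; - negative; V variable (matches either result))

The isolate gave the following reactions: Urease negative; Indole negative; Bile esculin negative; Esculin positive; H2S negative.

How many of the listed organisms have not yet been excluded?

3

H2S -: excludes Erysipelothrix rhusiopathiae — 7 left.
Indole -: all 7 remaining candidates are consistent.
Urease -: excludes Nocardia asteroides — 6 left.
Bile esculin -: all 6 remaining candidates are consistent.
Esculin +: excludes Corynebacterium diphtheriae, Corynebacterium jeikeium, Arcanobacterium haemolyticum — 3 left.
Still consistent: Bacillus anthracis, Bacillus cereus, Bacillus subtilis.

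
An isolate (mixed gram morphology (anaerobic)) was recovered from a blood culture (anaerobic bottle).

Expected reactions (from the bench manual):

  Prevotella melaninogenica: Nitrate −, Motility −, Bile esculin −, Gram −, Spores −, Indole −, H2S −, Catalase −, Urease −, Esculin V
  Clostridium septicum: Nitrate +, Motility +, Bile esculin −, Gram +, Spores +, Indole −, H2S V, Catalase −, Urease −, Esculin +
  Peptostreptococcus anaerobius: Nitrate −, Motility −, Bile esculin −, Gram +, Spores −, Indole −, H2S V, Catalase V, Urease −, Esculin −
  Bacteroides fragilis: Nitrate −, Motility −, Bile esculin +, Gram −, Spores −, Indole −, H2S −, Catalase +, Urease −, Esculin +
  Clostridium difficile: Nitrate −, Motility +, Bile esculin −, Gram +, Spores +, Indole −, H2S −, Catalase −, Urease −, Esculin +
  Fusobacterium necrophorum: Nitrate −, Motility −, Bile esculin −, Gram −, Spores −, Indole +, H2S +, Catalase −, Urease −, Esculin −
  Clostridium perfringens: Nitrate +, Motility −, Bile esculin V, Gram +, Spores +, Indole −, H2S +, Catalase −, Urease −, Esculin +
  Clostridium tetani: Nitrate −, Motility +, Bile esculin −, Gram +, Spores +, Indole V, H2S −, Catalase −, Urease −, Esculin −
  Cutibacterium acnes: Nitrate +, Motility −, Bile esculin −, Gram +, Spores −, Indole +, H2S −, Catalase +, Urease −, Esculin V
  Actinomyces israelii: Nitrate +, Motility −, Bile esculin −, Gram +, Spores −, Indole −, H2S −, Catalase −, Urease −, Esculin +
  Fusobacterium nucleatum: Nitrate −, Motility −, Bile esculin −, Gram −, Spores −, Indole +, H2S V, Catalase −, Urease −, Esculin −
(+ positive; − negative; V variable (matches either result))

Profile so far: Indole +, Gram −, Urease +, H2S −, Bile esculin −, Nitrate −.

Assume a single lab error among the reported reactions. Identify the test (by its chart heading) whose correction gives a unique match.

Urease

As reported, no row in the chart matches all 6 reactions.
Reversing Urease (to −) → unique match: Fusobacterium nucleatum.
Reversing Nitrate → still no organism matches.
Reversing Indole → still no organism matches.
Reversing Gram → still no organism matches.
Reversing H2S → still no organism matches.
Reversing Bile esculin → still no organism matches.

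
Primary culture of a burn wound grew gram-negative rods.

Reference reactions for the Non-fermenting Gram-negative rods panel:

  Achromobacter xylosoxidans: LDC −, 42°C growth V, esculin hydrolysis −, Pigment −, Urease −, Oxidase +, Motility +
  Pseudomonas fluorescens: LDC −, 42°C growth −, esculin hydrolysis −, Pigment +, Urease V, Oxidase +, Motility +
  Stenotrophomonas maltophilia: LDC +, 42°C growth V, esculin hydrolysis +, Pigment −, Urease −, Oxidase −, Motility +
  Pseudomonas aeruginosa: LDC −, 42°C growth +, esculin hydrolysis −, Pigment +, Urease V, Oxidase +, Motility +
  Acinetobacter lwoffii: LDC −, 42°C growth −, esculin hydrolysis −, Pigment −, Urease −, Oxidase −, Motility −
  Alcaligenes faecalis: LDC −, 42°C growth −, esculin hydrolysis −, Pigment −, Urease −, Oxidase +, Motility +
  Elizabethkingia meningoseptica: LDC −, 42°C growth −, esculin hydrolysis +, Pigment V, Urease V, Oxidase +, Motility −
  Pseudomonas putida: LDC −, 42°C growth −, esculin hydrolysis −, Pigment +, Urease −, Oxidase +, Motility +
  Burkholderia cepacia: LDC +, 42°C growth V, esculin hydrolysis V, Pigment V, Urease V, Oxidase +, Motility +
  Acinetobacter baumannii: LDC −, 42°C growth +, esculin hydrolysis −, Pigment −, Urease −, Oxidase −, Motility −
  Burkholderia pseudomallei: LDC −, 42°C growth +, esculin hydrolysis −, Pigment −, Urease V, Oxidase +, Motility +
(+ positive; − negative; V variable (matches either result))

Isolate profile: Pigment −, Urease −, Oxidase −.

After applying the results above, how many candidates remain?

3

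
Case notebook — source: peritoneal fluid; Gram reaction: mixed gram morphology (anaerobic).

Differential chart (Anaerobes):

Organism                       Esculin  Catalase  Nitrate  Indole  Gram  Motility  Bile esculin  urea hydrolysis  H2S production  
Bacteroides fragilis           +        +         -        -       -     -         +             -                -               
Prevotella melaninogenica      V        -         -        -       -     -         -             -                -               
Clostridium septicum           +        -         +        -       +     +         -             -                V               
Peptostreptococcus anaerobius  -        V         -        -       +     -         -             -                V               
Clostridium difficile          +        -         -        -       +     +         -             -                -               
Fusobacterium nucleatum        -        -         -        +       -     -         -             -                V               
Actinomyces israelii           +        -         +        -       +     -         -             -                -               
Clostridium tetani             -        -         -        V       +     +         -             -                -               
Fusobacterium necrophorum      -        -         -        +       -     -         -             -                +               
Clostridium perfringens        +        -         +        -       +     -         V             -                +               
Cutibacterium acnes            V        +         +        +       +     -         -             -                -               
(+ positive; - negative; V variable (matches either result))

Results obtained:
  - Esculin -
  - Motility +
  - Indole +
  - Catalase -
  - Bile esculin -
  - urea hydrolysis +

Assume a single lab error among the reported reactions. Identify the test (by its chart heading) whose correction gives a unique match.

As reported, no row in the chart matches all 6 reactions.
Reversing Esculin → still no organism matches.
Reversing Indole → still no organism matches.
Reversing Bile esculin → still no organism matches.
Reversing Catalase → still no organism matches.
Reversing urea hydrolysis (to -) → unique match: Clostridium tetani.
Reversing Motility → still no organism matches.

urea hydrolysis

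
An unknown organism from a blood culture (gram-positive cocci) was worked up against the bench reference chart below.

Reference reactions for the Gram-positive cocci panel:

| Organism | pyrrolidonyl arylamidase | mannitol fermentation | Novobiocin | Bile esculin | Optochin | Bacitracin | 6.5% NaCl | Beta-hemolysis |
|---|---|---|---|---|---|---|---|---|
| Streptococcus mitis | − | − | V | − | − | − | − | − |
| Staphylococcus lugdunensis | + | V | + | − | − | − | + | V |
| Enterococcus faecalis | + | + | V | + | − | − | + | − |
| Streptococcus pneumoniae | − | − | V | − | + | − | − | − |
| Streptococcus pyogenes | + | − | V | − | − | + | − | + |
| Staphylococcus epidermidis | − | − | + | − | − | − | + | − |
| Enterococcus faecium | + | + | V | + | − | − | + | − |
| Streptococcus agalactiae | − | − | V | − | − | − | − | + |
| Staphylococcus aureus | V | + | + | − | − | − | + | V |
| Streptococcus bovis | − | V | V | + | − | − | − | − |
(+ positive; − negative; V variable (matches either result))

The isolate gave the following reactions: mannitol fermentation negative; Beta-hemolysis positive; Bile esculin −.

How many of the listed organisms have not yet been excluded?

3

Beta-hemolysis +: excludes 6 organisms — 4 left.
mannitol fermentation −: excludes Staphylococcus aureus — 3 left.
Bile esculin −: all 3 remaining candidates are consistent.
Still consistent: Staphylococcus lugdunensis, Streptococcus agalactiae, Streptococcus pyogenes.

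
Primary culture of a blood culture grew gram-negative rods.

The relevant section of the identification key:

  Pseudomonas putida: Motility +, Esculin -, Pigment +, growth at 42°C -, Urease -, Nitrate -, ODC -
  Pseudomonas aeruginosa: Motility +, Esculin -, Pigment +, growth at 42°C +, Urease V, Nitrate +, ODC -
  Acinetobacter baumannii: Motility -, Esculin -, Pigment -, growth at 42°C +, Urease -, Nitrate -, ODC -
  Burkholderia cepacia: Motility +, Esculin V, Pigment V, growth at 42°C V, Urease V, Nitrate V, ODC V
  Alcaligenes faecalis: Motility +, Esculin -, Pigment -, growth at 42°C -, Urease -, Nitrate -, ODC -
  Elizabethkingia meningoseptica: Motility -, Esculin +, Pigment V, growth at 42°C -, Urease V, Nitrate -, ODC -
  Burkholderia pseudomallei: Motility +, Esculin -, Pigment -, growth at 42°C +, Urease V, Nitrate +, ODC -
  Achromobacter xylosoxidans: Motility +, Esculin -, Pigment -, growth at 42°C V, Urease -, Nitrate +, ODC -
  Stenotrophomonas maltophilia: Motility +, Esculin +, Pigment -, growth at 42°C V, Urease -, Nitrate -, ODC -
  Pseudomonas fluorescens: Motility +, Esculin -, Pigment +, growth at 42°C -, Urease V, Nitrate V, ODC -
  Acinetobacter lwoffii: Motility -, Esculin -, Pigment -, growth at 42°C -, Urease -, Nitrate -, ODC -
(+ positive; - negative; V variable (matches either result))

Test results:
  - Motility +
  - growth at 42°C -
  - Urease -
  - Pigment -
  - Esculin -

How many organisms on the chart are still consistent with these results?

Pigment -: excludes Pseudomonas putida, Pseudomonas aeruginosa, Pseudomonas fluorescens — 8 left.
Esculin -: excludes Elizabethkingia meningoseptica, Stenotrophomonas maltophilia — 6 left.
Urease -: all 6 remaining candidates are consistent.
Motility +: excludes Acinetobacter baumannii, Acinetobacter lwoffii — 4 left.
growth at 42°C -: excludes Burkholderia pseudomallei — 3 left.
Still consistent: Achromobacter xylosoxidans, Alcaligenes faecalis, Burkholderia cepacia.

3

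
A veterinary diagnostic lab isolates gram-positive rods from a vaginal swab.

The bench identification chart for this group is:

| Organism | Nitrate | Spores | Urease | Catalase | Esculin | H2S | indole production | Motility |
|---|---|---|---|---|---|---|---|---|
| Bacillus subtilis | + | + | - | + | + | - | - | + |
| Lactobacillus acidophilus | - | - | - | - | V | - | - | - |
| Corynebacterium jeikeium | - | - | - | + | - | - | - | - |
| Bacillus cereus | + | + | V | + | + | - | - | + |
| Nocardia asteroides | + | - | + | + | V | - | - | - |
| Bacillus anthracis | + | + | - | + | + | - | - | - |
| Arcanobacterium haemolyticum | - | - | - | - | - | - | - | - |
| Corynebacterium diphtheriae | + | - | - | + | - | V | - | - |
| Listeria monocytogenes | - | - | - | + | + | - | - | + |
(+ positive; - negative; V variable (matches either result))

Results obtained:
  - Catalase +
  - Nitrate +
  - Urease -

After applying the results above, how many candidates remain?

Nitrate +: excludes Lactobacillus acidophilus, Corynebacterium jeikeium, Arcanobacterium haemolyticum, Listeria monocytogenes — 5 left.
Urease -: excludes Nocardia asteroides — 4 left.
Catalase +: all 4 remaining candidates are consistent.
Still consistent: Bacillus anthracis, Bacillus cereus, Bacillus subtilis, Corynebacterium diphtheriae.

4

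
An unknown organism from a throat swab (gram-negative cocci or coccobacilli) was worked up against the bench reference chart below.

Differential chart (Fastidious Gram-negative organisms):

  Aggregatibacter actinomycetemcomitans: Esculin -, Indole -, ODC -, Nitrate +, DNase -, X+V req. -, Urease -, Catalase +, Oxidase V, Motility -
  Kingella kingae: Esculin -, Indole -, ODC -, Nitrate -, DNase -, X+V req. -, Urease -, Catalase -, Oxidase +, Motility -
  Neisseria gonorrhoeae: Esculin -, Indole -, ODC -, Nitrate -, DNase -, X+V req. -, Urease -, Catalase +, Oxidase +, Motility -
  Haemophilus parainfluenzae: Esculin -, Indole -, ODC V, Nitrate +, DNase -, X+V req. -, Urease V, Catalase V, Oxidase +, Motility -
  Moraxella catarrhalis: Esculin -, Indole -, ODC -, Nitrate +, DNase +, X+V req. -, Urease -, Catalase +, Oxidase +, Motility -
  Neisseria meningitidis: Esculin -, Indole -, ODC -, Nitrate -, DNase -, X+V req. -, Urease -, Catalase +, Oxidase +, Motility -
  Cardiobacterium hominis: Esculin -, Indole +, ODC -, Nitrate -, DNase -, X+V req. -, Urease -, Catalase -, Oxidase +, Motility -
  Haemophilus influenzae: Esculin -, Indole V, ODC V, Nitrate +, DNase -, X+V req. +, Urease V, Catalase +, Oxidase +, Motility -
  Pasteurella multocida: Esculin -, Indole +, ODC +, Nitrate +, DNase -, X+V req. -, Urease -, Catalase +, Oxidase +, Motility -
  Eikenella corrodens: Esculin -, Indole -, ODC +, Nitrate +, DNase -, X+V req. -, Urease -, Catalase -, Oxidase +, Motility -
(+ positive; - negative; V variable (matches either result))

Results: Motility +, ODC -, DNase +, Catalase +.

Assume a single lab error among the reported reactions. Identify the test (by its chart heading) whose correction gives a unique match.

As reported, no row in the chart matches all 4 reactions.
Reversing ODC → still no organism matches.
Reversing Motility (to -) → unique match: Moraxella catarrhalis.
Reversing DNase → still no organism matches.
Reversing Catalase → still no organism matches.

Motility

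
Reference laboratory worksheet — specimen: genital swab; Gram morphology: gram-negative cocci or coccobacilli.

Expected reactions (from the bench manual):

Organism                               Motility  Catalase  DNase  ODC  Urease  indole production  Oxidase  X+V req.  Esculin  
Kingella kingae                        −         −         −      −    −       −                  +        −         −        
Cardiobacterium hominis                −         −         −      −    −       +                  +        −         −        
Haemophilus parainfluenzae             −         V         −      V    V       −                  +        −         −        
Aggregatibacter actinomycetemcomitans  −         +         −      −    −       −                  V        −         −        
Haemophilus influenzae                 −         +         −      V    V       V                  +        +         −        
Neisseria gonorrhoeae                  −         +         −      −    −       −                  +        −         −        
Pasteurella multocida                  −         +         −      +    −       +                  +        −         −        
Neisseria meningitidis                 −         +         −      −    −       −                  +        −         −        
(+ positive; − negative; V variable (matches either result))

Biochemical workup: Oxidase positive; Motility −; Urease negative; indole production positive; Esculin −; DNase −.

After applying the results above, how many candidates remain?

3

DNase −: all 8 remaining candidates are consistent.
Oxidase +: all 8 remaining candidates are consistent.
Urease −: all 8 remaining candidates are consistent.
Esculin −: all 8 remaining candidates are consistent.
Motility −: all 8 remaining candidates are consistent.
indole production +: excludes 5 organisms — 3 left.
Still consistent: Cardiobacterium hominis, Haemophilus influenzae, Pasteurella multocida.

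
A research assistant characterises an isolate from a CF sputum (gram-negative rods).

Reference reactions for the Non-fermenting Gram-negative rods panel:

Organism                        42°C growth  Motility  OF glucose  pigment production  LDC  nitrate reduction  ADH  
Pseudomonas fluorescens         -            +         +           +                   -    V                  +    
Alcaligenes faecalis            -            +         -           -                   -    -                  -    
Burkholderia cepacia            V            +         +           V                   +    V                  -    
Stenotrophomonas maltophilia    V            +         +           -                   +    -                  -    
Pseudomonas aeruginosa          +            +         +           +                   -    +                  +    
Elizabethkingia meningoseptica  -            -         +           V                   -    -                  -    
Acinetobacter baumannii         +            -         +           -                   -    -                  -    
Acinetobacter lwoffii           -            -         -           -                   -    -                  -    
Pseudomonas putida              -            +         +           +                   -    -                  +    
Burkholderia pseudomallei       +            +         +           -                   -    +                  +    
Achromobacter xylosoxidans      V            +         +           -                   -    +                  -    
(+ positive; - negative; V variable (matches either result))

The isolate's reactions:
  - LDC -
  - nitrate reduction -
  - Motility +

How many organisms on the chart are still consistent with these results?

3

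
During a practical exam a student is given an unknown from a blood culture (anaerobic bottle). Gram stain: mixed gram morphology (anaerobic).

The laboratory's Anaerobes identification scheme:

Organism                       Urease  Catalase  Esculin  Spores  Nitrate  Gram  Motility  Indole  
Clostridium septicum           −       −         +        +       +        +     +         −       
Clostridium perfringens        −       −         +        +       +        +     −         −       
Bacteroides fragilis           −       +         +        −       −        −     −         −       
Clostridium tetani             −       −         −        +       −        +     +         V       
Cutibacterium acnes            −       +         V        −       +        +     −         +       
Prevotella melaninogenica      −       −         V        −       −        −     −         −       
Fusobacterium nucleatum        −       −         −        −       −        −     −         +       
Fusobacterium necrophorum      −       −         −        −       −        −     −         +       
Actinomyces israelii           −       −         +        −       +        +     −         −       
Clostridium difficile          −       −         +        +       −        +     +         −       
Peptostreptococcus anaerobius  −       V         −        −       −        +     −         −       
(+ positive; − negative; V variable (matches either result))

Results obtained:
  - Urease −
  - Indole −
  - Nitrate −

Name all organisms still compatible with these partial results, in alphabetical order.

Bacteroides fragilis, Clostridium difficile, Clostridium tetani, Peptostreptococcus anaerobius, Prevotella melaninogenica

Urease −: all 11 remaining candidates are consistent.
Nitrate −: excludes Clostridium septicum, Clostridium perfringens, Cutibacterium acnes, Actinomyces israelii — 7 left.
Indole −: excludes Fusobacterium nucleatum, Fusobacterium necrophorum — 5 left.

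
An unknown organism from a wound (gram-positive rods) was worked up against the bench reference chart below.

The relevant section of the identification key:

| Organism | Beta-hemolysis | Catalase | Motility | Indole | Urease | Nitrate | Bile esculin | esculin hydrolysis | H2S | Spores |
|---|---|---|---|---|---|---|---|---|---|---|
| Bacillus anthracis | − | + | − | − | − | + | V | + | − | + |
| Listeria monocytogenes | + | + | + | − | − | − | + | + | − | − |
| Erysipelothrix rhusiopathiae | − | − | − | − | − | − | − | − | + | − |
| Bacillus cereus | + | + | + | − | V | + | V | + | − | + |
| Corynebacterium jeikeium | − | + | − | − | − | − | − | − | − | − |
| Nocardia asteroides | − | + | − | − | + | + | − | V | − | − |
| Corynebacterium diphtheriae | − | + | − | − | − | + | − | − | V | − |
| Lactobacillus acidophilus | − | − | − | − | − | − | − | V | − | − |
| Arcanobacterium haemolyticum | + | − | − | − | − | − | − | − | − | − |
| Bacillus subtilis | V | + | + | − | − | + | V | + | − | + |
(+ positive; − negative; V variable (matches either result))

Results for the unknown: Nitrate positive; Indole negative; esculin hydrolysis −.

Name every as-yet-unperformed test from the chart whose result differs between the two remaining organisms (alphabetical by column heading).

Urease

esculin hydrolysis −: excludes Bacillus anthracis, Listeria monocytogenes, Bacillus cereus, Bacillus subtilis — 6 left.
Indole −: all 6 remaining candidates are consistent.
Nitrate +: excludes Erysipelothrix rhusiopathiae, Corynebacterium jeikeium, Lactobacillus acidophilus, Arcanobacterium haemolyticum — 2 left.
Two candidates remain: Corynebacterium diphtheriae and Nocardia asteroides.
  Beta-hemolysis: − vs − — same for both, does not separate.
  Catalase: + vs + — same for both, does not separate.
  Motility: − vs − — same for both, does not separate.
  Urease: Corynebacterium diphtheriae −, Nocardia asteroides + — discriminates.
  Bile esculin: − vs − — same for both, does not separate.
  H2S: V vs − — variable for at least one, does not separate.
  Spores: − vs − — same for both, does not separate.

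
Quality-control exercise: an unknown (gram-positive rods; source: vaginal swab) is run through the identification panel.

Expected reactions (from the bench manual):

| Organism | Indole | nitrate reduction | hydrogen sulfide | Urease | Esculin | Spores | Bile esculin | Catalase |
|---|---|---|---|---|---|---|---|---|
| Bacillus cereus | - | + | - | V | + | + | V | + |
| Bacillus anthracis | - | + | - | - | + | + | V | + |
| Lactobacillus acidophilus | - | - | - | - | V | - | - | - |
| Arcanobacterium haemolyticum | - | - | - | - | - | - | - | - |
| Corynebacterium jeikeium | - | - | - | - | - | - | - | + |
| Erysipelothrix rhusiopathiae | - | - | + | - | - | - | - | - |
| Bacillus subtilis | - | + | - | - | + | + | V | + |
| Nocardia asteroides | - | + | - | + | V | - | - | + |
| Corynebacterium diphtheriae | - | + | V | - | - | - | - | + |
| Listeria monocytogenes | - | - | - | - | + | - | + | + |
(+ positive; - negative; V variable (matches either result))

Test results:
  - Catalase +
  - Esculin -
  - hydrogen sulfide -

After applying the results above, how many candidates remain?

3

Catalase +: excludes Lactobacillus acidophilus, Arcanobacterium haemolyticum, Erysipelothrix rhusiopathiae — 7 left.
Esculin -: excludes Bacillus cereus, Bacillus anthracis, Bacillus subtilis, Listeria monocytogenes — 3 left.
hydrogen sulfide -: all 3 remaining candidates are consistent.
Still consistent: Corynebacterium diphtheriae, Corynebacterium jeikeium, Nocardia asteroides.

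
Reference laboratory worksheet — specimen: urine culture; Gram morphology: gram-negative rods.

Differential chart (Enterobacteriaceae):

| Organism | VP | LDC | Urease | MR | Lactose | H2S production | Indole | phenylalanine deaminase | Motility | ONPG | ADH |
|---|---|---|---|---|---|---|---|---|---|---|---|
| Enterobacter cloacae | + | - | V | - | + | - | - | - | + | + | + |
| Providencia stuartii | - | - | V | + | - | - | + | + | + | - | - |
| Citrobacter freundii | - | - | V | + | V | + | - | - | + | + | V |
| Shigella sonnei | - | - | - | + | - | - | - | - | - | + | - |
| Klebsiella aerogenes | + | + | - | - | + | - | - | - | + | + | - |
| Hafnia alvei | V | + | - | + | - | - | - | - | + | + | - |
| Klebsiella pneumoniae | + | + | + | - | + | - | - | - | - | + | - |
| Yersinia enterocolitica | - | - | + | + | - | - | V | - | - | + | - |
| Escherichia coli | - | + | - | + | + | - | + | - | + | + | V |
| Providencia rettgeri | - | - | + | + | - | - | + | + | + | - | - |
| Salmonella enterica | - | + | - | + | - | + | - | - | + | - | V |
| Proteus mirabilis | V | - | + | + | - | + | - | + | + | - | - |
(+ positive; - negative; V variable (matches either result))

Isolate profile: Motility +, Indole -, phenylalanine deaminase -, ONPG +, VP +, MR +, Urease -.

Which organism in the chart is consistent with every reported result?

Indole -: excludes Providencia stuartii, Escherichia coli, Providencia rettgeri — 9 left.
ONPG +: excludes Salmonella enterica, Proteus mirabilis — 7 left.
MR +: excludes Enterobacter cloacae, Klebsiella aerogenes, Klebsiella pneumoniae — 4 left.
Motility +: excludes Shigella sonnei, Yersinia enterocolitica — 2 left.
Urease -: all 2 remaining candidates are consistent.
phenylalanine deaminase -: all 2 remaining candidates are consistent.
VP +: excludes Citrobacter freundii — 1 left.

Hafnia alvei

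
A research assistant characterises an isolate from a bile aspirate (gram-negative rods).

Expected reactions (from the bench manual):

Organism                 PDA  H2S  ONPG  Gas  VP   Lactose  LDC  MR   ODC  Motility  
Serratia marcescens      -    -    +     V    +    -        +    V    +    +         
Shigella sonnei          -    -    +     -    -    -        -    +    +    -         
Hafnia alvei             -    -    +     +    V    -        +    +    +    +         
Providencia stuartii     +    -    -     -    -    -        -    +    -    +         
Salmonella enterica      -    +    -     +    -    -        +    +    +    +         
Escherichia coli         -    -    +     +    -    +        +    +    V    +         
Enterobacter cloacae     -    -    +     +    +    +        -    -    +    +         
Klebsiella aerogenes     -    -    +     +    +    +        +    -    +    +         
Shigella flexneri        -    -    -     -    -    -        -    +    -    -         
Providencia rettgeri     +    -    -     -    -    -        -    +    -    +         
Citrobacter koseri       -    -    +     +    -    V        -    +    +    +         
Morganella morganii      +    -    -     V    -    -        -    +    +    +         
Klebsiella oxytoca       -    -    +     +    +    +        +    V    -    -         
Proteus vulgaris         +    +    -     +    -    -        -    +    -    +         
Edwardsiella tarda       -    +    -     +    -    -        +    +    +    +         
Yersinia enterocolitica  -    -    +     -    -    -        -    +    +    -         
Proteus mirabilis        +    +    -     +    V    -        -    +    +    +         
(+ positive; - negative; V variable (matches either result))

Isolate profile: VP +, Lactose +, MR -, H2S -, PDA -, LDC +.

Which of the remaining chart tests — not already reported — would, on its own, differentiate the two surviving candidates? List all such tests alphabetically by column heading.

PDA -: excludes 5 organisms — 12 left.
Lactose +: excludes 7 organisms — 5 left.
MR -: excludes Escherichia coli, Citrobacter koseri — 3 left.
VP +: all 3 remaining candidates are consistent.
H2S -: all 3 remaining candidates are consistent.
LDC +: excludes Enterobacter cloacae — 2 left.
Two candidates remain: Klebsiella aerogenes and Klebsiella oxytoca.
  ONPG: + vs + — same for both, does not separate.
  Gas: + vs + — same for both, does not separate.
  ODC: Klebsiella aerogenes +, Klebsiella oxytoca - — discriminates.
  Motility: Klebsiella aerogenes +, Klebsiella oxytoca - — discriminates.

Motility, ODC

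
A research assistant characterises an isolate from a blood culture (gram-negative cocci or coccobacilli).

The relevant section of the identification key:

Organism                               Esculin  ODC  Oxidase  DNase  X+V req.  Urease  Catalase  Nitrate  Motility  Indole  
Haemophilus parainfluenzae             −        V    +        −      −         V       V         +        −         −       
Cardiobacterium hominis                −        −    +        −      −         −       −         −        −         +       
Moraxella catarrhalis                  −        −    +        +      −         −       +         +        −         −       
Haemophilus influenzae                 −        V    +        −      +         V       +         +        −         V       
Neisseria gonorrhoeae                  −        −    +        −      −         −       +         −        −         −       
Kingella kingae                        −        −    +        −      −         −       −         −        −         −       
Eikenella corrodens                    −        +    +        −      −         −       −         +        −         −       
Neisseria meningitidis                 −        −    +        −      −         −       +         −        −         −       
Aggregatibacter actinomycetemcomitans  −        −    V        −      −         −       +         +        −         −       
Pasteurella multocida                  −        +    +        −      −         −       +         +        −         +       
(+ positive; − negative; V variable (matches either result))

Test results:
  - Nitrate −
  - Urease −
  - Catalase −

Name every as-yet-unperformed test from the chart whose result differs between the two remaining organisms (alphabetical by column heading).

Indole

Nitrate −: excludes 6 organisms — 4 left.
Urease −: all 4 remaining candidates are consistent.
Catalase −: excludes Neisseria gonorrhoeae, Neisseria meningitidis — 2 left.
Two candidates remain: Cardiobacterium hominis and Kingella kingae.
  Esculin: − vs − — same for both, does not separate.
  ODC: − vs − — same for both, does not separate.
  Oxidase: + vs + — same for both, does not separate.
  DNase: − vs − — same for both, does not separate.
  X+V req.: − vs − — same for both, does not separate.
  Motility: − vs − — same for both, does not separate.
  Indole: Cardiobacterium hominis +, Kingella kingae − — discriminates.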